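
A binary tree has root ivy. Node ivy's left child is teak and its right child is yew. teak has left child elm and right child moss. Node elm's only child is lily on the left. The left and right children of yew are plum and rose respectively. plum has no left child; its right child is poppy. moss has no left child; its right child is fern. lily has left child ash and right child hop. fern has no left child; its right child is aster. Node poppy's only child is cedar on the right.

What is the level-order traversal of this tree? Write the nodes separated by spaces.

ivy teak yew elm moss plum rose lily fern poppy ash hop aster cedar

Level-order visits nodes level by level from the root, left to right within each level.
Level 0: ivy
Level 1: teak, yew
Level 2: elm, moss, plum, rose
Level 3: lily, fern, poppy
Level 4: ash, hop, aster, cedar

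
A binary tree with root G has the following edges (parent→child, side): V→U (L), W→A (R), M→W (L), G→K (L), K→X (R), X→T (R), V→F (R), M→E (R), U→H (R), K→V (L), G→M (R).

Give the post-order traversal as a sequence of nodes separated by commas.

Post-order visits the left subtree, then the right subtree, then the node.
At G: go left to K.
  At K: go left to V.
    At V: go left to U.
      At U: no left child.
      At U: go right to H.
        H is a leaf — visit H.
      Visit U.
    At V: go right to F.
      F is a leaf — visit F.
    Visit V.
  At K: go right to X.
    At X: no left child.
    At X: go right to T.
      T is a leaf — visit T.
    Visit X.
  Visit K.
At G: go right to M.
  At M: go left to W.
    At W: no left child.
    At W: go right to A.
      A is a leaf — visit A.
    Visit W.
  At M: go right to E.
    E is a leaf — visit E.
  Visit M.
Visit G.

H, U, F, V, T, X, K, A, W, E, M, G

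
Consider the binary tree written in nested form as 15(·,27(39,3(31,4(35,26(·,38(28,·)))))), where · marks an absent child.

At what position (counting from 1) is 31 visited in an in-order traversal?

4

In-order visits the left subtree, then the node, then the right subtree.
At 15: no left child.
Visit 15.
At 15: go right to 27.
  At 27: go left to 39.
    39 is a leaf — visit 39.
  Visit 27.
  At 27: go right to 3.
    At 3: go left to 31.
      31 is a leaf — visit 31.
    Visit 3.
    At 3: go right to 4.
      At 4: go left to 35.
        35 is a leaf — visit 35.
      Visit 4.
      At 4: go right to 26.
        At 26: no left child.
        Visit 26.
        At 26: go right to 38.
          At 38: go left to 28.
            28 is a leaf — visit 28.
          Visit 38.
          At 38: no right child.
Full in-order sequence: 15, 39, 27, 31, 3, 35, 4, 26, 28, 38.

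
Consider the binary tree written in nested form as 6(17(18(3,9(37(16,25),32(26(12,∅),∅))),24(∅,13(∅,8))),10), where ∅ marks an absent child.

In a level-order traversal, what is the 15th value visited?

Level-order visits nodes level by level from the root, left to right within each level.
Level 0: 6
Level 1: 17, 10
Level 2: 18, 24
Level 3: 3, 9, 13
Level 4: 37, 32, 8
Level 5: 16, 25, 26
Level 6: 12
Full level-order sequence: 6, 17, 10, 18, 24, 3, 9, 13, 37, 32, 8, 16, 25, 26, 12.

12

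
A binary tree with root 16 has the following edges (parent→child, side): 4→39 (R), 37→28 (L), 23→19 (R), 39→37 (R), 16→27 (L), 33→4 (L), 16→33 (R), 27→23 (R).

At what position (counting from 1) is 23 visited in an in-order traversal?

In-order visits the left subtree, then the node, then the right subtree.
At 16: go left to 27.
  At 27: no left child.
  Visit 27.
  At 27: go right to 23.
    At 23: no left child.
    Visit 23.
    At 23: go right to 19.
      19 is a leaf — visit 19.
Visit 16.
At 16: go right to 33.
  At 33: go left to 4.
    At 4: no left child.
    Visit 4.
    At 4: go right to 39.
      At 39: no left child.
      Visit 39.
      At 39: go right to 37.
        At 37: go left to 28.
          28 is a leaf — visit 28.
        Visit 37.
        At 37: no right child.
  Visit 33.
  At 33: no right child.
Full in-order sequence: 27, 23, 19, 16, 4, 39, 28, 37, 33.

2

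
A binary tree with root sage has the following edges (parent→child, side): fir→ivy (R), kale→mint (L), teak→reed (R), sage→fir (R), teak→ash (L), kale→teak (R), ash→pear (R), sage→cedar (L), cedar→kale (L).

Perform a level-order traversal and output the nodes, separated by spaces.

sage cedar fir kale ivy mint teak ash reed pear

Level-order visits nodes level by level from the root, left to right within each level.
Level 0: sage
Level 1: cedar, fir
Level 2: kale, ivy
Level 3: mint, teak
Level 4: ash, reed
Level 5: pear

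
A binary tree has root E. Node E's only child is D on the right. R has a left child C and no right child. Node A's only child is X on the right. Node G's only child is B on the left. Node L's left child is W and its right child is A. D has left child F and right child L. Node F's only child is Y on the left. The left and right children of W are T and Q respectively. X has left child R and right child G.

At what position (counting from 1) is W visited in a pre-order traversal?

Pre-order visits the node, then its left subtree, then its right subtree.
Visit E.
At E: no left child.
At E: go right to D.
  Visit D.
  At D: go left to F.
    Visit F.
    At F: go left to Y.
      Y is a leaf — visit Y.
    At F: no right child.
  At D: go right to L.
    Visit L.
    At L: go left to W.
      Visit W.
      At W: go left to T.
        T is a leaf — visit T.
      At W: go right to Q.
        Q is a leaf — visit Q.
    At L: go right to A.
      Visit A.
      At A: no left child.
      At A: go right to X.
        Visit X.
        At X: go left to R.
          Visit R.
          At R: go left to C.
            C is a leaf — visit C.
          At R: no right child.
        At X: go right to G.
          Visit G.
          At G: go left to B.
            B is a leaf — visit B.
          At G: no right child.
Full pre-order sequence: E, D, F, Y, L, W, T, Q, A, X, R, C, G, B.

6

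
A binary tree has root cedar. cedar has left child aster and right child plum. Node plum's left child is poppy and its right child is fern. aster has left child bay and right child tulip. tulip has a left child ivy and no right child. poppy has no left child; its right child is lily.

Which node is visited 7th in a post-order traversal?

fern

Post-order visits the left subtree, then the right subtree, then the node.
At cedar: go left to aster.
  At aster: go left to bay.
    bay is a leaf — visit bay.
  At aster: go right to tulip.
    At tulip: go left to ivy.
      ivy is a leaf — visit ivy.
    At tulip: no right child.
    Visit tulip.
  Visit aster.
At cedar: go right to plum.
  At plum: go left to poppy.
    At poppy: no left child.
    At poppy: go right to lily.
      lily is a leaf — visit lily.
    Visit poppy.
  At plum: go right to fern.
    fern is a leaf — visit fern.
  Visit plum.
Visit cedar.
Full post-order sequence: bay, ivy, tulip, aster, lily, poppy, fern, plum, cedar.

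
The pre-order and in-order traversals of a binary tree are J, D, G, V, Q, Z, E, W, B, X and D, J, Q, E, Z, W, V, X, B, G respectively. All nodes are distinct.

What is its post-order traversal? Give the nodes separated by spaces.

The first element of pre-order is the root; it splits in-order into left and right subtrees.
Root J: left subtree has 1 node {D}, right has 8 {Q, E, Z, W, V, X, B, G}.
  Root G: left subtree has 7 nodes {Q, E, Z, W, V, X, B}, right has 0 { }.
    Root V: left subtree has 4 nodes {Q, E, Z, W}, right has 2 {X, B}.
      Root Q: left subtree has 0 nodes { }, right has 3 {E, Z, W}.
        Root Z: left subtree has 1 node {E}, right has 1 {W}.
      Root B: left subtree has 1 node {X}, right has 0 { }.

D E W Z Q X B V G J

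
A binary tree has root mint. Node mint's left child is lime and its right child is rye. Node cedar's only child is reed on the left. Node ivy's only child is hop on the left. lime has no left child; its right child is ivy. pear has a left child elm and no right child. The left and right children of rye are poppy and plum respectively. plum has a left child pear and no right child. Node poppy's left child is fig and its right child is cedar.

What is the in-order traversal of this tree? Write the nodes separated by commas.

In-order visits the left subtree, then the node, then the right subtree.
At mint: go left to lime.
  At lime: no left child.
  Visit lime.
  At lime: go right to ivy.
    At ivy: go left to hop.
      hop is a leaf — visit hop.
    Visit ivy.
    At ivy: no right child.
Visit mint.
At mint: go right to rye.
  At rye: go left to poppy.
    At poppy: go left to fig.
      fig is a leaf — visit fig.
    Visit poppy.
    At poppy: go right to cedar.
      At cedar: go left to reed.
        reed is a leaf — visit reed.
      Visit cedar.
      At cedar: no right child.
  Visit rye.
  At rye: go right to plum.
    At plum: go left to pear.
      At pear: go left to elm.
        elm is a leaf — visit elm.
      Visit pear.
      At pear: no right child.
    Visit plum.
    At plum: no right child.

lime, hop, ivy, mint, fig, poppy, reed, cedar, rye, elm, pear, plum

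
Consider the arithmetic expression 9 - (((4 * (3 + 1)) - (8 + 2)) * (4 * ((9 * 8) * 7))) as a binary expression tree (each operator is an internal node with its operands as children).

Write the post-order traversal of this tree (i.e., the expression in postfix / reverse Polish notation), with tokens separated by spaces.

Post-order on an expression tree gives postfix notation: for each operator, emit left operand, right operand, then the operator.

9 4 3 1 + * 8 2 + - 4 9 8 * 7 * * * -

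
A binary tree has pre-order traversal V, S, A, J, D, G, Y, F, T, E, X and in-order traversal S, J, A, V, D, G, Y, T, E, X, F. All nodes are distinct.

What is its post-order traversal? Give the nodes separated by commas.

The first element of pre-order is the root; it splits in-order into left and right subtrees.
Root V: left subtree has 3 nodes {S, J, A}, right has 7 {D, G, Y, T, E, X, F}.
  Root S: left subtree has 0 nodes { }, right has 2 {J, A}.
    Root A: left subtree has 1 node {J}, right has 0 { }.
  Root D: left subtree has 0 nodes { }, right has 6 {G, Y, T, E, X, F}.
    Root G: left subtree has 0 nodes { }, right has 5 {Y, T, E, X, F}.
      Root Y: left subtree has 0 nodes { }, right has 4 {T, E, X, F}.
        Root F: left subtree has 3 nodes {T, E, X}, right has 0 { }.
          Root T: left subtree has 0 nodes { }, right has 2 {E, X}.
            Root E: left subtree has 0 nodes { }, right has 1 {X}.

J, A, S, X, E, T, F, Y, G, D, V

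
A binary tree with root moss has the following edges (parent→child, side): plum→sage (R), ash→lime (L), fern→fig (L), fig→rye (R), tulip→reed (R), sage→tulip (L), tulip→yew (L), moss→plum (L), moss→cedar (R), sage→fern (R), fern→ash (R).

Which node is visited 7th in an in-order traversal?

In-order visits the left subtree, then the node, then the right subtree.
At moss: go left to plum.
  At plum: no left child.
  Visit plum.
  At plum: go right to sage.
    At sage: go left to tulip.
      At tulip: go left to yew.
        yew is a leaf — visit yew.
      Visit tulip.
      At tulip: go right to reed.
        reed is a leaf — visit reed.
    Visit sage.
    At sage: go right to fern.
      At fern: go left to fig.
        At fig: no left child.
        Visit fig.
        At fig: go right to rye.
          rye is a leaf — visit rye.
      Visit fern.
      At fern: go right to ash.
        At ash: go left to lime.
          lime is a leaf — visit lime.
        Visit ash.
        At ash: no right child.
Visit moss.
At moss: go right to cedar.
  cedar is a leaf — visit cedar.
Full in-order sequence: plum, yew, tulip, reed, sage, fig, rye, fern, lime, ash, moss, cedar.

rye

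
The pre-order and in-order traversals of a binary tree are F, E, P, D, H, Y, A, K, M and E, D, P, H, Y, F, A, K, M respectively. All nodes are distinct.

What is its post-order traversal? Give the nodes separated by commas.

The first element of pre-order is the root; it splits in-order into left and right subtrees.
Root F: left subtree has 5 nodes {E, D, P, H, Y}, right has 3 {A, K, M}.
  Root E: left subtree has 0 nodes { }, right has 4 {D, P, H, Y}.
    Root P: left subtree has 1 node {D}, right has 2 {H, Y}.
      Root H: left subtree has 0 nodes { }, right has 1 {Y}.
  Root A: left subtree has 0 nodes { }, right has 2 {K, M}.
    Root K: left subtree has 0 nodes { }, right has 1 {M}.

D, Y, H, P, E, M, K, A, F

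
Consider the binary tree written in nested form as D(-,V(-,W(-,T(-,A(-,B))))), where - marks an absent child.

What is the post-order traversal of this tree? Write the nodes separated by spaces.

Post-order visits the left subtree, then the right subtree, then the node.
At D: no left child.
At D: go right to V.
  At V: no left child.
  At V: go right to W.
    At W: no left child.
    At W: go right to T.
      At T: no left child.
      At T: go right to A.
        At A: no left child.
        At A: go right to B.
          B is a leaf — visit B.
        Visit A.
      Visit T.
    Visit W.
  Visit V.
Visit D.

B A T W V D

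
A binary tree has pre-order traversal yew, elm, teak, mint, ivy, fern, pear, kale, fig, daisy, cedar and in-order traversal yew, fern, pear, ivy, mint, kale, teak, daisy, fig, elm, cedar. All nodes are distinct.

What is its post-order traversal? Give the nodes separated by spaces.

pear fern ivy kale mint daisy fig teak cedar elm yew

The first element of pre-order is the root; it splits in-order into left and right subtrees.
Root yew: left subtree has 0 nodes { }, right has 10 {fern, pear, ivy, mint, kale, teak, daisy, fig, elm, cedar}.
  Root elm: left subtree has 8 nodes {fern, pear, ivy, mint, kale, teak, daisy, fig}, right has 1 {cedar}.
    Root teak: left subtree has 5 nodes {fern, pear, ivy, mint, kale}, right has 2 {daisy, fig}.
      Root mint: left subtree has 3 nodes {fern, pear, ivy}, right has 1 {kale}.
        Root ivy: left subtree has 2 nodes {fern, pear}, right has 0 { }.
          Root fern: left subtree has 0 nodes { }, right has 1 {pear}.
      Root fig: left subtree has 1 node {daisy}, right has 0 { }.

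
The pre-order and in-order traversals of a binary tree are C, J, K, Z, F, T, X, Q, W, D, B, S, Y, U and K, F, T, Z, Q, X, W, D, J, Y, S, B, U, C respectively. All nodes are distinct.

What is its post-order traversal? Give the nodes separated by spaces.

The first element of pre-order is the root; it splits in-order into left and right subtrees.
Root C: left subtree has 13 nodes {K, F, T, Z, Q, X, W, D, J, Y, S, B, U}, right has 0 { }.
  Root J: left subtree has 8 nodes {K, F, T, Z, Q, X, W, D}, right has 4 {Y, S, B, U}.
    Root K: left subtree has 0 nodes { }, right has 7 {F, T, Z, Q, X, W, D}.
      Root Z: left subtree has 2 nodes {F, T}, right has 4 {Q, X, W, D}.
        Root F: left subtree has 0 nodes { }, right has 1 {T}.
        Root X: left subtree has 1 node {Q}, right has 2 {W, D}.
          Root W: left subtree has 0 nodes { }, right has 1 {D}.
    Root B: left subtree has 2 nodes {Y, S}, right has 1 {U}.
      Root S: left subtree has 1 node {Y}, right has 0 { }.

T F Q D W X Z K Y S U B J C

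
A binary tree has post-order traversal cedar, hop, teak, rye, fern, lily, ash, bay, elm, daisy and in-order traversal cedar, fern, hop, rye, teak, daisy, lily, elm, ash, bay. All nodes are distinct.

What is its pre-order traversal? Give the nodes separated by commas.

The last element of post-order is the root; it splits in-order into left and right subtrees.
Root daisy: left subtree has 5 nodes {cedar, fern, hop, rye, teak}, right has 4 {lily, elm, ash, bay}.
  Root fern: left subtree has 1 node {cedar}, right has 3 {hop, rye, teak}.
    Root rye: left subtree has 1 node {hop}, right has 1 {teak}.
  Root elm: left subtree has 1 node {lily}, right has 2 {ash, bay}.
    Root bay: left subtree has 1 node {ash}, right has 0 { }.

daisy, fern, cedar, rye, hop, teak, elm, lily, bay, ash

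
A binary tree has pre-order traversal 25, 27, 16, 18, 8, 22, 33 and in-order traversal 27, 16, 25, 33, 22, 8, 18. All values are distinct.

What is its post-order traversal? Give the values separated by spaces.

The first element of pre-order is the root; it splits in-order into left and right subtrees.
Root 25: left subtree has 2 nodes {27, 16}, right has 4 {33, 22, 8, 18}.
  Root 27: left subtree has 0 nodes { }, right has 1 {16}.
  Root 18: left subtree has 3 nodes {33, 22, 8}, right has 0 { }.
    Root 8: left subtree has 2 nodes {33, 22}, right has 0 { }.
      Root 22: left subtree has 1 node {33}, right has 0 { }.

16 27 33 22 8 18 25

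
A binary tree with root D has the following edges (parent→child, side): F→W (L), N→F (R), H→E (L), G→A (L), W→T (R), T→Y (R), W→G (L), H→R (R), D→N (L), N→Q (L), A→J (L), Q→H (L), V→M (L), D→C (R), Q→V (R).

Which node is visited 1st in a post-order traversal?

E

Post-order visits the left subtree, then the right subtree, then the node.
At D: go left to N.
  At N: go left to Q.
    At Q: go left to H.
      At H: go left to E.
        E is a leaf — visit E.
      At H: go right to R.
        R is a leaf — visit R.
      Visit H.
    At Q: go right to V.
      At V: go left to M.
        M is a leaf — visit M.
      At V: no right child.
      Visit V.
    Visit Q.
  At N: go right to F.
    At F: go left to W.
      At W: go left to G.
        At G: go left to A.
          At A: go left to J.
            J is a leaf — visit J.
          At A: no right child.
          Visit A.
        At G: no right child.
        Visit G.
      At W: go right to T.
        At T: no left child.
        At T: go right to Y.
          Y is a leaf — visit Y.
        Visit T.
      Visit W.
    At F: no right child.
    Visit F.
  Visit N.
At D: go right to C.
  C is a leaf — visit C.
Visit D.
Full post-order sequence: E, R, H, M, V, Q, J, A, G, Y, T, W, F, N, C, D.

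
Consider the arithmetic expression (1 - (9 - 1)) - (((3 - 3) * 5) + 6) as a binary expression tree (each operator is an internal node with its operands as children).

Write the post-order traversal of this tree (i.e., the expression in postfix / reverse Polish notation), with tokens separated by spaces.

1 9 1 - - 3 3 - 5 * 6 + -

Post-order on an expression tree gives postfix notation: for each operator, emit left operand, right operand, then the operator.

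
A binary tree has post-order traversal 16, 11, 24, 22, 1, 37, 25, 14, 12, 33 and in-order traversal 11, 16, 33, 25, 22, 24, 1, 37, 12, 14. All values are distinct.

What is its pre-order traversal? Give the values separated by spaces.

33 11 16 12 25 37 1 22 24 14

The last element of post-order is the root; it splits in-order into left and right subtrees.
Root 33: left subtree has 2 nodes {11, 16}, right has 7 {25, 22, 24, 1, 37, 12, 14}.
  Root 11: left subtree has 0 nodes { }, right has 1 {16}.
  Root 12: left subtree has 5 nodes {25, 22, 24, 1, 37}, right has 1 {14}.
    Root 25: left subtree has 0 nodes { }, right has 4 {22, 24, 1, 37}.
      Root 37: left subtree has 3 nodes {22, 24, 1}, right has 0 { }.
        Root 1: left subtree has 2 nodes {22, 24}, right has 0 { }.
          Root 22: left subtree has 0 nodes { }, right has 1 {24}.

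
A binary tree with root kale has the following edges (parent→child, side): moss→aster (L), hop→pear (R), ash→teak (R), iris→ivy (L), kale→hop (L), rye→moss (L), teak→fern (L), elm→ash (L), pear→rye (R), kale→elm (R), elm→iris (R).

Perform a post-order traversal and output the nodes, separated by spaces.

aster moss rye pear hop fern teak ash ivy iris elm kale

Post-order visits the left subtree, then the right subtree, then the node.
At kale: go left to hop.
  At hop: no left child.
  At hop: go right to pear.
    At pear: no left child.
    At pear: go right to rye.
      At rye: go left to moss.
        At moss: go left to aster.
          aster is a leaf — visit aster.
        At moss: no right child.
        Visit moss.
      At rye: no right child.
      Visit rye.
    Visit pear.
  Visit hop.
At kale: go right to elm.
  At elm: go left to ash.
    At ash: no left child.
    At ash: go right to teak.
      At teak: go left to fern.
        fern is a leaf — visit fern.
      At teak: no right child.
      Visit teak.
    Visit ash.
  At elm: go right to iris.
    At iris: go left to ivy.
      ivy is a leaf — visit ivy.
    At iris: no right child.
    Visit iris.
  Visit elm.
Visit kale.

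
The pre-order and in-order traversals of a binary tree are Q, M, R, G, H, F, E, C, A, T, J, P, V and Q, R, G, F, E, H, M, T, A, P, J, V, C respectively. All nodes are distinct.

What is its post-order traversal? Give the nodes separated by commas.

The first element of pre-order is the root; it splits in-order into left and right subtrees.
Root Q: left subtree has 0 nodes { }, right has 12 {R, G, F, E, H, M, T, A, P, J, V, C}.
  Root M: left subtree has 5 nodes {R, G, F, E, H}, right has 6 {T, A, P, J, V, C}.
    Root R: left subtree has 0 nodes { }, right has 4 {G, F, E, H}.
      Root G: left subtree has 0 nodes { }, right has 3 {F, E, H}.
        Root H: left subtree has 2 nodes {F, E}, right has 0 { }.
          Root F: left subtree has 0 nodes { }, right has 1 {E}.
    Root C: left subtree has 5 nodes {T, A, P, J, V}, right has 0 { }.
      Root A: left subtree has 1 node {T}, right has 3 {P, J, V}.
        Root J: left subtree has 1 node {P}, right has 1 {V}.

E, F, H, G, R, T, P, V, J, A, C, M, Q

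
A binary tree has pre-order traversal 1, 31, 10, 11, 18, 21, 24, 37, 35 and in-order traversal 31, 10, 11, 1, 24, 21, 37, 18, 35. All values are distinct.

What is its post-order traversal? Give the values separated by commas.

The first element of pre-order is the root; it splits in-order into left and right subtrees.
Root 1: left subtree has 3 nodes {31, 10, 11}, right has 5 {24, 21, 37, 18, 35}.
  Root 31: left subtree has 0 nodes { }, right has 2 {10, 11}.
    Root 10: left subtree has 0 nodes { }, right has 1 {11}.
  Root 18: left subtree has 3 nodes {24, 21, 37}, right has 1 {35}.
    Root 21: left subtree has 1 node {24}, right has 1 {37}.

11, 10, 31, 24, 37, 21, 35, 18, 1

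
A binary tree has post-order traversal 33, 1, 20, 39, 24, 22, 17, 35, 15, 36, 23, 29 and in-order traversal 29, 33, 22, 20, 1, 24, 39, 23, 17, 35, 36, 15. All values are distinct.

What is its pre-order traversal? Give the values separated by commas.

The last element of post-order is the root; it splits in-order into left and right subtrees.
Root 29: left subtree has 0 nodes { }, right has 11 {33, 22, 20, 1, 24, 39, 23, 17, 35, 36, 15}.
  Root 23: left subtree has 6 nodes {33, 22, 20, 1, 24, 39}, right has 4 {17, 35, 36, 15}.
    Root 22: left subtree has 1 node {33}, right has 4 {20, 1, 24, 39}.
      Root 24: left subtree has 2 nodes {20, 1}, right has 1 {39}.
        Root 20: left subtree has 0 nodes { }, right has 1 {1}.
    Root 36: left subtree has 2 nodes {17, 35}, right has 1 {15}.
      Root 35: left subtree has 1 node {17}, right has 0 { }.

29, 23, 22, 33, 24, 20, 1, 39, 36, 35, 17, 15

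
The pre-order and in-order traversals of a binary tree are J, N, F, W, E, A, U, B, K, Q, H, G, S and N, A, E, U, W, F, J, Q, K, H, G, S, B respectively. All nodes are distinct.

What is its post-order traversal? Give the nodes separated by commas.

A, U, E, W, F, N, Q, S, G, H, K, B, J

The first element of pre-order is the root; it splits in-order into left and right subtrees.
Root J: left subtree has 6 nodes {N, A, E, U, W, F}, right has 6 {Q, K, H, G, S, B}.
  Root N: left subtree has 0 nodes { }, right has 5 {A, E, U, W, F}.
    Root F: left subtree has 4 nodes {A, E, U, W}, right has 0 { }.
      Root W: left subtree has 3 nodes {A, E, U}, right has 0 { }.
        Root E: left subtree has 1 node {A}, right has 1 {U}.
  Root B: left subtree has 5 nodes {Q, K, H, G, S}, right has 0 { }.
    Root K: left subtree has 1 node {Q}, right has 3 {H, G, S}.
      Root H: left subtree has 0 nodes { }, right has 2 {G, S}.
        Root G: left subtree has 0 nodes { }, right has 1 {S}.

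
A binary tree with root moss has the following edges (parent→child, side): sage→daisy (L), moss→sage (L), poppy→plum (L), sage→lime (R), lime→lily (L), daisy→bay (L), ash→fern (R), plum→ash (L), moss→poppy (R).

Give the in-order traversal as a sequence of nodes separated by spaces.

bay daisy sage lily lime moss ash fern plum poppy

In-order visits the left subtree, then the node, then the right subtree.
At moss: go left to sage.
  At sage: go left to daisy.
    At daisy: go left to bay.
      bay is a leaf — visit bay.
    Visit daisy.
    At daisy: no right child.
  Visit sage.
  At sage: go right to lime.
    At lime: go left to lily.
      lily is a leaf — visit lily.
    Visit lime.
    At lime: no right child.
Visit moss.
At moss: go right to poppy.
  At poppy: go left to plum.
    At plum: go left to ash.
      At ash: no left child.
      Visit ash.
      At ash: go right to fern.
        fern is a leaf — visit fern.
    Visit plum.
    At plum: no right child.
  Visit poppy.
  At poppy: no right child.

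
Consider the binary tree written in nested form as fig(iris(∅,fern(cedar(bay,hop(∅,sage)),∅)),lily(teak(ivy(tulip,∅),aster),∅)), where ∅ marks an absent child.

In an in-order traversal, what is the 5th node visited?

sage

In-order visits the left subtree, then the node, then the right subtree.
At fig: go left to iris.
  At iris: no left child.
  Visit iris.
  At iris: go right to fern.
    At fern: go left to cedar.
      At cedar: go left to bay.
        bay is a leaf — visit bay.
      Visit cedar.
      At cedar: go right to hop.
        At hop: no left child.
        Visit hop.
        At hop: go right to sage.
          sage is a leaf — visit sage.
    Visit fern.
    At fern: no right child.
Visit fig.
At fig: go right to lily.
  At lily: go left to teak.
    At teak: go left to ivy.
      At ivy: go left to tulip.
        tulip is a leaf — visit tulip.
      Visit ivy.
      At ivy: no right child.
    Visit teak.
    At teak: go right to aster.
      aster is a leaf — visit aster.
  Visit lily.
  At lily: no right child.
Full in-order sequence: iris, bay, cedar, hop, sage, fern, fig, tulip, ivy, teak, aster, lily.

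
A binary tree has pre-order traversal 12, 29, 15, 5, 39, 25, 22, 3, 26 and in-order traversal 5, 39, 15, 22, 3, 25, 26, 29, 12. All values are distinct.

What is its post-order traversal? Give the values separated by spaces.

The first element of pre-order is the root; it splits in-order into left and right subtrees.
Root 12: left subtree has 8 nodes {5, 39, 15, 22, 3, 25, 26, 29}, right has 0 { }.
  Root 29: left subtree has 7 nodes {5, 39, 15, 22, 3, 25, 26}, right has 0 { }.
    Root 15: left subtree has 2 nodes {5, 39}, right has 4 {22, 3, 25, 26}.
      Root 5: left subtree has 0 nodes { }, right has 1 {39}.
      Root 25: left subtree has 2 nodes {22, 3}, right has 1 {26}.
        Root 22: left subtree has 0 nodes { }, right has 1 {3}.

39 5 3 22 26 25 15 29 12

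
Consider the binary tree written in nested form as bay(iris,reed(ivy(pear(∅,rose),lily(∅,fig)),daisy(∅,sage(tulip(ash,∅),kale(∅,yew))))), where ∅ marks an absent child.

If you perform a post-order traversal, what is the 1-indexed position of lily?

Post-order visits the left subtree, then the right subtree, then the node.
At bay: go left to iris.
  iris is a leaf — visit iris.
At bay: go right to reed.
  At reed: go left to ivy.
    At ivy: go left to pear.
      At pear: no left child.
      At pear: go right to rose.
        rose is a leaf — visit rose.
      Visit pear.
    At ivy: go right to lily.
      At lily: no left child.
      At lily: go right to fig.
        fig is a leaf — visit fig.
      Visit lily.
    Visit ivy.
  At reed: go right to daisy.
    At daisy: no left child.
    At daisy: go right to sage.
      At sage: go left to tulip.
        At tulip: go left to ash.
          ash is a leaf — visit ash.
        At tulip: no right child.
        Visit tulip.
      At sage: go right to kale.
        At kale: no left child.
        At kale: go right to yew.
          yew is a leaf — visit yew.
        Visit kale.
      Visit sage.
    Visit daisy.
  Visit reed.
Visit bay.
Full post-order sequence: iris, rose, pear, fig, lily, ivy, ash, tulip, yew, kale, sage, daisy, reed, bay.

5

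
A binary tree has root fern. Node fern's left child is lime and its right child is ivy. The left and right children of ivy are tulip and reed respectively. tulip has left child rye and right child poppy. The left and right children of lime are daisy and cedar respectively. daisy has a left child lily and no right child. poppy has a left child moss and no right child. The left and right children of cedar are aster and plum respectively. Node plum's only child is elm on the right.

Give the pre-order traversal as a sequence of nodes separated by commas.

fern, lime, daisy, lily, cedar, aster, plum, elm, ivy, tulip, rye, poppy, moss, reed

Pre-order visits the node, then its left subtree, then its right subtree.
Visit fern.
At fern: go left to lime.
  Visit lime.
  At lime: go left to daisy.
    Visit daisy.
    At daisy: go left to lily.
      lily is a leaf — visit lily.
    At daisy: no right child.
  At lime: go right to cedar.
    Visit cedar.
    At cedar: go left to aster.
      aster is a leaf — visit aster.
    At cedar: go right to plum.
      Visit plum.
      At plum: no left child.
      At plum: go right to elm.
        elm is a leaf — visit elm.
At fern: go right to ivy.
  Visit ivy.
  At ivy: go left to tulip.
    Visit tulip.
    At tulip: go left to rye.
      rye is a leaf — visit rye.
    At tulip: go right to poppy.
      Visit poppy.
      At poppy: go left to moss.
        moss is a leaf — visit moss.
      At poppy: no right child.
  At ivy: go right to reed.
    reed is a leaf — visit reed.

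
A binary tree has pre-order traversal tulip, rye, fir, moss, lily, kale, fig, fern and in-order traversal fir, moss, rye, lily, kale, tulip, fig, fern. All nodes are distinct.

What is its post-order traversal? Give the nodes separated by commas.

moss, fir, kale, lily, rye, fern, fig, tulip

The first element of pre-order is the root; it splits in-order into left and right subtrees.
Root tulip: left subtree has 5 nodes {fir, moss, rye, lily, kale}, right has 2 {fig, fern}.
  Root rye: left subtree has 2 nodes {fir, moss}, right has 2 {lily, kale}.
    Root fir: left subtree has 0 nodes { }, right has 1 {moss}.
    Root lily: left subtree has 0 nodes { }, right has 1 {kale}.
  Root fig: left subtree has 0 nodes { }, right has 1 {fern}.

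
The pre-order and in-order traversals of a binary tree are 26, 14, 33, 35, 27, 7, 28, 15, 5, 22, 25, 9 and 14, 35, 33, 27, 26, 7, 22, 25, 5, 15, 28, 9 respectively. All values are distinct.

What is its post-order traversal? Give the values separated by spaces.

The first element of pre-order is the root; it splits in-order into left and right subtrees.
Root 26: left subtree has 4 nodes {14, 35, 33, 27}, right has 7 {7, 22, 25, 5, 15, 28, 9}.
  Root 14: left subtree has 0 nodes { }, right has 3 {35, 33, 27}.
    Root 33: left subtree has 1 node {35}, right has 1 {27}.
  Root 7: left subtree has 0 nodes { }, right has 6 {22, 25, 5, 15, 28, 9}.
    Root 28: left subtree has 4 nodes {22, 25, 5, 15}, right has 1 {9}.
      Root 15: left subtree has 3 nodes {22, 25, 5}, right has 0 { }.
        Root 5: left subtree has 2 nodes {22, 25}, right has 0 { }.
          Root 22: left subtree has 0 nodes { }, right has 1 {25}.

35 27 33 14 25 22 5 15 9 28 7 26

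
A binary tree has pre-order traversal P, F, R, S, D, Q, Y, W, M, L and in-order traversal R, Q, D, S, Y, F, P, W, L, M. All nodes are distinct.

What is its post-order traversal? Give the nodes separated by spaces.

The first element of pre-order is the root; it splits in-order into left and right subtrees.
Root P: left subtree has 6 nodes {R, Q, D, S, Y, F}, right has 3 {W, L, M}.
  Root F: left subtree has 5 nodes {R, Q, D, S, Y}, right has 0 { }.
    Root R: left subtree has 0 nodes { }, right has 4 {Q, D, S, Y}.
      Root S: left subtree has 2 nodes {Q, D}, right has 1 {Y}.
        Root D: left subtree has 1 node {Q}, right has 0 { }.
  Root W: left subtree has 0 nodes { }, right has 2 {L, M}.
    Root M: left subtree has 1 node {L}, right has 0 { }.

Q D Y S R F L M W P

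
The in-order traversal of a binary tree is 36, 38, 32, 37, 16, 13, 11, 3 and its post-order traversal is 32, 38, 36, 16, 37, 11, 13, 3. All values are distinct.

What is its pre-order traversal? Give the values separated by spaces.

The last element of post-order is the root; it splits in-order into left and right subtrees.
Root 3: left subtree has 7 nodes {36, 38, 32, 37, 16, 13, 11}, right has 0 { }.
  Root 13: left subtree has 5 nodes {36, 38, 32, 37, 16}, right has 1 {11}.
    Root 37: left subtree has 3 nodes {36, 38, 32}, right has 1 {16}.
      Root 36: left subtree has 0 nodes { }, right has 2 {38, 32}.
        Root 38: left subtree has 0 nodes { }, right has 1 {32}.

3 13 37 36 38 32 16 11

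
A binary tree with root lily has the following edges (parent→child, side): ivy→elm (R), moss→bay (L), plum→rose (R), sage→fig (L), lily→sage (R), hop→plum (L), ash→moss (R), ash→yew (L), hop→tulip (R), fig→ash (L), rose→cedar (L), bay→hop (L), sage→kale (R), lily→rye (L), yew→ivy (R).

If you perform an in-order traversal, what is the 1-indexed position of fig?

In-order visits the left subtree, then the node, then the right subtree.
At lily: go left to rye.
  rye is a leaf — visit rye.
Visit lily.
At lily: go right to sage.
  At sage: go left to fig.
    At fig: go left to ash.
      At ash: go left to yew.
        At yew: no left child.
        Visit yew.
        At yew: go right to ivy.
          At ivy: no left child.
          Visit ivy.
          At ivy: go right to elm.
            elm is a leaf — visit elm.
      Visit ash.
      At ash: go right to moss.
        At moss: go left to bay.
          At bay: go left to hop.
            At hop: go left to plum.
              At plum: no left child.
              Visit plum.
              At plum: go right to rose.
                At rose: go left to cedar.
                  cedar is a leaf — visit cedar.
                Visit rose.
                At rose: no right child.
            Visit hop.
            At hop: go right to tulip.
              tulip is a leaf — visit tulip.
          Visit bay.
          At bay: no right child.
        Visit moss.
        At moss: no right child.
    Visit fig.
    At fig: no right child.
  Visit sage.
  At sage: go right to kale.
    kale is a leaf — visit kale.
Full in-order sequence: rye, lily, yew, ivy, elm, ash, plum, cedar, rose, hop, tulip, bay, moss, fig, sage, kale.

14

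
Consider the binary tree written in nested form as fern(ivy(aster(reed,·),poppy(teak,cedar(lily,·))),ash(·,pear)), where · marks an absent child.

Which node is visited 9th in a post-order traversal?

Post-order visits the left subtree, then the right subtree, then the node.
At fern: go left to ivy.
  At ivy: go left to aster.
    At aster: go left to reed.
      reed is a leaf — visit reed.
    At aster: no right child.
    Visit aster.
  At ivy: go right to poppy.
    At poppy: go left to teak.
      teak is a leaf — visit teak.
    At poppy: go right to cedar.
      At cedar: go left to lily.
        lily is a leaf — visit lily.
      At cedar: no right child.
      Visit cedar.
    Visit poppy.
  Visit ivy.
At fern: go right to ash.
  At ash: no left child.
  At ash: go right to pear.
    pear is a leaf — visit pear.
  Visit ash.
Visit fern.
Full post-order sequence: reed, aster, teak, lily, cedar, poppy, ivy, pear, ash, fern.

ash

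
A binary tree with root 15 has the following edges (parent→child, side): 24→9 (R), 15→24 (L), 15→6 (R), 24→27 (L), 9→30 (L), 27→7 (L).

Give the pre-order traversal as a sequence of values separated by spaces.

Pre-order visits the node, then its left subtree, then its right subtree.
Visit 15.
At 15: go left to 24.
  Visit 24.
  At 24: go left to 27.
    Visit 27.
    At 27: go left to 7.
      7 is a leaf — visit 7.
    At 27: no right child.
  At 24: go right to 9.
    Visit 9.
    At 9: go left to 30.
      30 is a leaf — visit 30.
    At 9: no right child.
At 15: go right to 6.
  6 is a leaf — visit 6.

15 24 27 7 9 30 6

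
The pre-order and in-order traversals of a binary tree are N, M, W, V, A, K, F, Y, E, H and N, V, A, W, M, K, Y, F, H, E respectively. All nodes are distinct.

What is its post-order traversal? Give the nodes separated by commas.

A, V, W, Y, H, E, F, K, M, N

The first element of pre-order is the root; it splits in-order into left and right subtrees.
Root N: left subtree has 0 nodes { }, right has 9 {V, A, W, M, K, Y, F, H, E}.
  Root M: left subtree has 3 nodes {V, A, W}, right has 5 {K, Y, F, H, E}.
    Root W: left subtree has 2 nodes {V, A}, right has 0 { }.
      Root V: left subtree has 0 nodes { }, right has 1 {A}.
    Root K: left subtree has 0 nodes { }, right has 4 {Y, F, H, E}.
      Root F: left subtree has 1 node {Y}, right has 2 {H, E}.
        Root E: left subtree has 1 node {H}, right has 0 { }.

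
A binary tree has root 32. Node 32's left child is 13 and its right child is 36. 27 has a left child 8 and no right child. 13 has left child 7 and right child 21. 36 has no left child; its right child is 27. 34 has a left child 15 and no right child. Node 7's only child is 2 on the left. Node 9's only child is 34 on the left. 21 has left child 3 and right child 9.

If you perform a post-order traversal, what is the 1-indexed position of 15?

4

Post-order visits the left subtree, then the right subtree, then the node.
At 32: go left to 13.
  At 13: go left to 7.
    At 7: go left to 2.
      2 is a leaf — visit 2.
    At 7: no right child.
    Visit 7.
  At 13: go right to 21.
    At 21: go left to 3.
      3 is a leaf — visit 3.
    At 21: go right to 9.
      At 9: go left to 34.
        At 34: go left to 15.
          15 is a leaf — visit 15.
        At 34: no right child.
        Visit 34.
      At 9: no right child.
      Visit 9.
    Visit 21.
  Visit 13.
At 32: go right to 36.
  At 36: no left child.
  At 36: go right to 27.
    At 27: go left to 8.
      8 is a leaf — visit 8.
    At 27: no right child.
    Visit 27.
  Visit 36.
Visit 32.
Full post-order sequence: 2, 7, 3, 15, 34, 9, 21, 13, 8, 27, 36, 32.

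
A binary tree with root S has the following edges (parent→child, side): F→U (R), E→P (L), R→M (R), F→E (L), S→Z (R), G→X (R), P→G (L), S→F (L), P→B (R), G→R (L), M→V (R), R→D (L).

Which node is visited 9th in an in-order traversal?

E

In-order visits the left subtree, then the node, then the right subtree.
At S: go left to F.
  At F: go left to E.
    At E: go left to P.
      At P: go left to G.
        At G: go left to R.
          At R: go left to D.
            D is a leaf — visit D.
          Visit R.
          At R: go right to M.
            At M: no left child.
            Visit M.
            At M: go right to V.
              V is a leaf — visit V.
        Visit G.
        At G: go right to X.
          X is a leaf — visit X.
      Visit P.
      At P: go right to B.
        B is a leaf — visit B.
    Visit E.
    At E: no right child.
  Visit F.
  At F: go right to U.
    U is a leaf — visit U.
Visit S.
At S: go right to Z.
  Z is a leaf — visit Z.
Full in-order sequence: D, R, M, V, G, X, P, B, E, F, U, S, Z.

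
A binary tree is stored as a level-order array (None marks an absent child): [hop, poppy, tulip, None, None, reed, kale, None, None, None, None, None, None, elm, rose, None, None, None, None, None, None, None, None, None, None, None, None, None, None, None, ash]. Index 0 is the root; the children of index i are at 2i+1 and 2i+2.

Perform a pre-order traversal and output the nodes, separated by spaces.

hop poppy tulip reed kale elm rose ash

Pre-order visits the node, then its left subtree, then its right subtree.
Visit hop.
At hop: go left to poppy.
  poppy is a leaf — visit poppy.
At hop: go right to tulip.
  Visit tulip.
  At tulip: go left to reed.
    reed is a leaf — visit reed.
  At tulip: go right to kale.
    Visit kale.
    At kale: go left to elm.
      elm is a leaf — visit elm.
    At kale: go right to rose.
      Visit rose.
      At rose: no left child.
      At rose: go right to ash.
        ash is a leaf — visit ash.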